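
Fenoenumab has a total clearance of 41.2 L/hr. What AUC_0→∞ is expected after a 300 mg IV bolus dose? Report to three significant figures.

AUC = 7.28 mg/L·hr

AUC_0→∞ = Dose_iv / CL
        = 300 / 41.2 = 7.28155 mg/L·hr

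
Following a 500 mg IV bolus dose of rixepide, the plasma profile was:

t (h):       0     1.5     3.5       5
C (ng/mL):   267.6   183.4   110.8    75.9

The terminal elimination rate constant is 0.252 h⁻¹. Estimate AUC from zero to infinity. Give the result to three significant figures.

Trapezoidal AUC_0→5:
  [0→1.5]: (267.6+183.4)/2 × 1.5 = 338.25
  [1.5→3.5]: (183.4+110.8)/2 × 2 = 294.2
  [3.5→5]: (110.8+75.9)/2 × 1.5 = 140.025
  Sum = 772.475 ng/mL·h
Extrapolated tail: C_last / k_e = 75.9 / 0.252 = 301.190
AUC_0→∞ = 772.475 + 301.190 = 1073.665 ng/mL·h

AUC = 1070 ng/mL·h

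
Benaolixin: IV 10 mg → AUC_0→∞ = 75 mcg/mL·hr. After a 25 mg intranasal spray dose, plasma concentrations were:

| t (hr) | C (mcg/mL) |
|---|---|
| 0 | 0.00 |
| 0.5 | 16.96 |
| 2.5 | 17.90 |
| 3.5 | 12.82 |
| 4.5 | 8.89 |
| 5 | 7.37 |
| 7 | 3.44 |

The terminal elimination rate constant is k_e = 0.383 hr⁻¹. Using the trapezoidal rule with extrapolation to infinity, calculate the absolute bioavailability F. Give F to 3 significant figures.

Trapezoidal AUC_0→7 (intranasal spray):
  [0→0.5]: (0.00+16.96)/2 × 0.5 = 4.24
  [0.5→2.5]: (16.96+17.90)/2 × 2 = 34.86
  [2.5→3.5]: (17.90+12.82)/2 × 1 = 15.36
  [3.5→4.5]: (12.82+8.89)/2 × 1 = 10.855
  [4.5→5]: (8.89+7.37)/2 × 0.5 = 4.065
  [5→7]: (7.37+3.44)/2 × 2 = 10.81
  Sum = 80.19 mcg/mL·hr
Tail: C_last/k_e = 3.44/0.383 = 8.982
AUC_0→∞ (intranasal spray) = 80.19 + 8.982 = 89.172 mcg/mL·hr
F = (AUC_ev/D_ev)/(AUC_iv/D_iv) = (89.172/25)/(75/10) = 3.56688/7.5 = 0.4756

F = 0.476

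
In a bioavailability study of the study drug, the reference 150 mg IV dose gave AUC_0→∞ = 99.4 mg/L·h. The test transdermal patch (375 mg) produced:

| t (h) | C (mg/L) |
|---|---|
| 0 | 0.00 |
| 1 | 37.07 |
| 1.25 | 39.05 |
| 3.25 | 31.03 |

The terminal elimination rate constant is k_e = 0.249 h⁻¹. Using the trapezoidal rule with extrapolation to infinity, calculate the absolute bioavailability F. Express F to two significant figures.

F = 0.90

Trapezoidal AUC_0→3.25 (transdermal patch):
  [0→1]: (0.00+37.07)/2 × 1 = 18.535
  [1→1.25]: (37.07+39.05)/2 × 0.25 = 9.515
  [1.25→3.25]: (39.05+31.03)/2 × 2 = 70.08
  Sum = 98.13 mg/L·h
Tail: C_last/k_e = 31.03/0.249 = 124.618
AUC_0→∞ (transdermal patch) = 98.13 + 124.618 = 222.748 mg/L·h
F = (AUC_ev/D_ev)/(AUC_iv/D_iv) = (222.748/375)/(99.4/150) = 0.593995/0.662667 = 0.8964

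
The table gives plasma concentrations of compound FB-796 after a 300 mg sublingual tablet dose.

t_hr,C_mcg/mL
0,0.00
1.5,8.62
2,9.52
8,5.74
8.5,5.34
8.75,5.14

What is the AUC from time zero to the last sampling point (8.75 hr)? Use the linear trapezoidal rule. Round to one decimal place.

Trapezoidal AUC_0→8.75:
  [0→1.5]: (0.00+8.62)/2 × 1.5 = 6.465
  [1.5→2]: (8.62+9.52)/2 × 0.5 = 4.535
  [2→8]: (9.52+5.74)/2 × 6 = 45.78
  [8→8.5]: (5.74+5.34)/2 × 0.5 = 2.77
  [8.5→8.75]: (5.34+5.14)/2 × 0.25 = 1.31
  Sum = 60.86 mcg/mL·hr

AUC = 60.9 mcg/mL·hr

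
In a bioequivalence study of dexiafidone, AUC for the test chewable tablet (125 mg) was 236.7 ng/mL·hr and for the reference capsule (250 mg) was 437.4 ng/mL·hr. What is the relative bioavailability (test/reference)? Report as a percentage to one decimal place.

F_rel = (AUC_test/D_test) / (AUC_ref/D_ref)
      = (236.7/125) / (437.4/250)
      = 1.8936 / 1.7496 = 1.0823 = 108.23%

F_rel = 108.2%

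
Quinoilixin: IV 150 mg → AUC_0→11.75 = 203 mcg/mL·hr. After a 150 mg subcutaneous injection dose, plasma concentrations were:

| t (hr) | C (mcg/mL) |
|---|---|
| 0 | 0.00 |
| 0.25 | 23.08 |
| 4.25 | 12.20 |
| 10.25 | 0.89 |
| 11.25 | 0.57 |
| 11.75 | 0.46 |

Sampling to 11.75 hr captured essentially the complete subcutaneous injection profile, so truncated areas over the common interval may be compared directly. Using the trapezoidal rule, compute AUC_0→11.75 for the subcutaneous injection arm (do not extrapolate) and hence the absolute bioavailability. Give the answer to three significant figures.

Trapezoidal AUC_0→11.75 (subcutaneous injection):
  [0→0.25]: (0.00+23.08)/2 × 0.25 = 2.885
  [0.25→4.25]: (23.08+12.20)/2 × 4 = 70.56
  [4.25→10.25]: (12.20+0.89)/2 × 6 = 39.27
  [10.25→11.25]: (0.89+0.57)/2 × 1 = 0.73
  [11.25→11.75]: (0.57+0.46)/2 × 0.5 = 0.2575
  Sum = 113.7025 mcg/mL·hr
F = (AUC_ev/D_ev)/(AUC_iv/D_iv) = (113.7025/150)/(203/150) = 0.758017/1.35333 = 0.5601

F = 0.560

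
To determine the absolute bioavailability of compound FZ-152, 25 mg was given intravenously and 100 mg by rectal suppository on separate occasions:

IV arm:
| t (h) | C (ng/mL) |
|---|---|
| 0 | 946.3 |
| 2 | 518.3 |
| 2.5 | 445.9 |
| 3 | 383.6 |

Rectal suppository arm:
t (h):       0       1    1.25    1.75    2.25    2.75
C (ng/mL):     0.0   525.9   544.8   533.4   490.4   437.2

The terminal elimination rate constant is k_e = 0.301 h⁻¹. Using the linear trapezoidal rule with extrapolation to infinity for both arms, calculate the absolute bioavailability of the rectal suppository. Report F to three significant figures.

Trapezoidal AUC_0→3 (IV):
  [0→2]: (946.3+518.3)/2 × 2 = 1464.6
  [2→2.5]: (518.3+445.9)/2 × 0.5 = 241.05
  [2.5→3]: (445.9+383.6)/2 × 0.5 = 207.375
  Sum = 1913.025 ng/mL·h
IV tail: 383.6/0.301 = 1274.419; AUC_iv,0→∞ = 1913.025 + 1274.419 = 3187.444 ng/mL·h
Trapezoidal AUC_0→2.75 (rectal suppository):
  [0→1]: (0.0+525.9)/2 × 1 = 262.95
  [1→1.25]: (525.9+544.8)/2 × 0.25 = 133.8375
  [1.25→1.75]: (544.8+533.4)/2 × 0.5 = 269.55
  [1.75→2.25]: (533.4+490.4)/2 × 0.5 = 255.95
  [2.25→2.75]: (490.4+437.2)/2 × 0.5 = 231.9
  Sum = 1154.1875 ng/mL·h
rectal suppository tail: 437.2/0.301 = 1452.492; AUC_ev,0→∞ = 1154.1875 + 1452.492 = 2606.6795 ng/mL·h
F = (AUC_ev/D_ev)/(AUC_iv/D_iv) = (2606.6795/100)/(3187.444/25) = 26.066795/127.49776 = 0.2044

F = 0.204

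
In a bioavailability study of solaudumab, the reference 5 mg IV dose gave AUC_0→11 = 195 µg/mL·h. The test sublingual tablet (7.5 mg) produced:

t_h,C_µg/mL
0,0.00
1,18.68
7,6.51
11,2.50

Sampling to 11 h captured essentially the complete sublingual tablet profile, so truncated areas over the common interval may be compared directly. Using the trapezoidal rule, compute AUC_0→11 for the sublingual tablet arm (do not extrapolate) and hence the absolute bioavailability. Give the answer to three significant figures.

F = 0.352

Trapezoidal AUC_0→11 (sublingual tablet):
  [0→1]: (0.00+18.68)/2 × 1 = 9.34
  [1→7]: (18.68+6.51)/2 × 6 = 75.57
  [7→11]: (6.51+2.50)/2 × 4 = 18.02
  Sum = 102.93 µg/mL·h
F = (AUC_ev/D_ev)/(AUC_iv/D_iv) = (102.93/7.5)/(195/5) = 13.724/39 = 0.3519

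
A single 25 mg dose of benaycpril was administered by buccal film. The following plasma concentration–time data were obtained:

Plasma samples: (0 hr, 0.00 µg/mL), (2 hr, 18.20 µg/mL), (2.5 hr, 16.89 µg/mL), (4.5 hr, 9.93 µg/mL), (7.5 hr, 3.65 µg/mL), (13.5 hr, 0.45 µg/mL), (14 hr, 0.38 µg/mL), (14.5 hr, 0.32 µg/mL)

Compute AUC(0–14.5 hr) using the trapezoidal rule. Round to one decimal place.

AUC = 86.8 µg/mL·hr

Trapezoidal AUC_0→14.5:
  [0→2]: (0.00+18.20)/2 × 2 = 18.2
  [2→2.5]: (18.20+16.89)/2 × 0.5 = 8.7725
  [2.5→4.5]: (16.89+9.93)/2 × 2 = 26.82
  [4.5→7.5]: (9.93+3.65)/2 × 3 = 20.37
  [7.5→13.5]: (3.65+0.45)/2 × 6 = 12.3
  [13.5→14]: (0.45+0.38)/2 × 0.5 = 0.2075
  [14→14.5]: (0.38+0.32)/2 × 0.5 = 0.175
  Sum = 86.845 µg/mL·hr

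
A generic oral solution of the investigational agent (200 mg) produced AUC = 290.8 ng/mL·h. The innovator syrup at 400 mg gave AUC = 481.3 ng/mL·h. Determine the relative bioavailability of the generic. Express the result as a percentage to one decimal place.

F_rel = (AUC_test/D_test) / (AUC_ref/D_ref)
      = (290.8/200) / (481.3/400)
      = 1.454 / 1.20325 = 1.2084 = 120.84%

F_rel = 120.8%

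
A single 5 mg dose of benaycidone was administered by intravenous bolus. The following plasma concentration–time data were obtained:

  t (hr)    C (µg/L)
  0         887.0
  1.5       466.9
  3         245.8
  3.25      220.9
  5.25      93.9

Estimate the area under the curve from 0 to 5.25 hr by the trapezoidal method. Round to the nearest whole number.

AUC = 1923 µg/L·hr

Trapezoidal AUC_0→5.25:
  [0→1.5]: (887.0+466.9)/2 × 1.5 = 1015.425
  [1.5→3]: (466.9+245.8)/2 × 1.5 = 534.525
  [3→3.25]: (245.8+220.9)/2 × 0.25 = 58.3375
  [3.25→5.25]: (220.9+93.9)/2 × 2 = 314.8
  Sum = 1923.0875 µg/L·hr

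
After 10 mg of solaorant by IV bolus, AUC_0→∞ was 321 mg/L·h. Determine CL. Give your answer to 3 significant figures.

CL = Dose_iv / AUC_0→∞
   = 10 / 321 = 0.0311526 L/h

CL = 0.0312 L/h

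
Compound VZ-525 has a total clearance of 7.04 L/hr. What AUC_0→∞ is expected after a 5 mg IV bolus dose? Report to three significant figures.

AUC = 0.710 mg/L·hr

AUC_0→∞ = Dose_iv / CL
        = 5 / 7.04 = 0.710227 mg/L·hr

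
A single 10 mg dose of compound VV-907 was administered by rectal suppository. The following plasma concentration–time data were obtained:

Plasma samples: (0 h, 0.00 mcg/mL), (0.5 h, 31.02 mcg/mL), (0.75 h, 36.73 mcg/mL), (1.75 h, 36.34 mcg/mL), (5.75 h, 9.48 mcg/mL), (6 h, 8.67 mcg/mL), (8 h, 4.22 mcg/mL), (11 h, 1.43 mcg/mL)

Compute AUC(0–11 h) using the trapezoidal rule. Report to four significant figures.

AUC = 168.0 mcg/mL·h

Trapezoidal AUC_0→11:
  [0→0.5]: (0.00+31.02)/2 × 0.5 = 7.755
  [0.5→0.75]: (31.02+36.73)/2 × 0.25 = 8.46875
  [0.75→1.75]: (36.73+36.34)/2 × 1 = 36.535
  [1.75→5.75]: (36.34+9.48)/2 × 4 = 91.64
  [5.75→6]: (9.48+8.67)/2 × 0.25 = 2.26875
  [6→8]: (8.67+4.22)/2 × 2 = 12.89
  [8→11]: (4.22+1.43)/2 × 3 = 8.475
  Sum = 168.0325 mcg/mL·h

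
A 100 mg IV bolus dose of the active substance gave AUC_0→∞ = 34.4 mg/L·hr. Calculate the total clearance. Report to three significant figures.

CL = 2.91 L/hr

CL = Dose_iv / AUC_0→∞
   = 100 / 34.4 = 2.90698 L/hr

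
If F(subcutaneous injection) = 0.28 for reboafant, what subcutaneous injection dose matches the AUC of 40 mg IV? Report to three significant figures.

D_subcutaneous = 143 mg

For equal systemic exposure: F × D_ev = D_iv
D_ev = D_iv / F = 40 / 0.28 = 142.857 mg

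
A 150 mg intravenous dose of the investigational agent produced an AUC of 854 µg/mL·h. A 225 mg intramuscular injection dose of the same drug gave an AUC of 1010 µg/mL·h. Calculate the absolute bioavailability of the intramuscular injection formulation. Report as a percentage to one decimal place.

F = 78.8%

F = (AUC_ev / D_ev) / (AUC_iv / D_iv)
  = (1010/225) / (854/150)
  = 4.48889 / 5.69333 = 0.7884
  = 78.84%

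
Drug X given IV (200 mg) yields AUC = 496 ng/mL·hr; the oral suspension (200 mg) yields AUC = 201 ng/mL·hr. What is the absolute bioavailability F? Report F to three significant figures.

F = 0.405

F = (AUC_ev / D_ev) / (AUC_iv / D_iv)
  = (201/200) / (496/200)
  = 1.005 / 2.48 = 0.4052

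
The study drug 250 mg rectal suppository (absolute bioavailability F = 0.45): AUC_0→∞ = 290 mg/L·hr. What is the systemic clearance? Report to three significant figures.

CL = F × Dose / AUC_0→∞
   = 0.45 × 250 / 290 = 0.387931 L/hr

CL = 0.388 L/hr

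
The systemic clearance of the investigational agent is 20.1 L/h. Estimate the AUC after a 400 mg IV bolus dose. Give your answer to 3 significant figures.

AUC = 19.9 mg/L·h

AUC_0→∞ = Dose_iv / CL
        = 400 / 20.1 = 19.9005 mg/L·h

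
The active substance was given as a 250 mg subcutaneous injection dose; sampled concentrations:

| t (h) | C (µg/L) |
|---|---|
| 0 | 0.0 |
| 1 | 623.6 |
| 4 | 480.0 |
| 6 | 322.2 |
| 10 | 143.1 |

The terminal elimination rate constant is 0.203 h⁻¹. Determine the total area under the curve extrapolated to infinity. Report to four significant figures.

Trapezoidal AUC_0→10:
  [0→1]: (0.0+623.6)/2 × 1 = 311.8
  [1→4]: (623.6+480.0)/2 × 3 = 1655.4
  [4→6]: (480.0+322.2)/2 × 2 = 802.2
  [6→10]: (322.2+143.1)/2 × 4 = 930.6
  Sum = 3700.0 µg/L·h
Extrapolated tail: C_last / k_e = 143.1 / 0.203 = 704.926
AUC_0→∞ = 3700.0 + 704.926 = 4404.926 µg/L·h

AUC = 4405 µg/L·h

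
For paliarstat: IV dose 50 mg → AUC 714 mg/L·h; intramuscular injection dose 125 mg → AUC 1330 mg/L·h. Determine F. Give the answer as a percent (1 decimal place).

F = 74.5%

F = (AUC_ev / D_ev) / (AUC_iv / D_iv)
  = (1330/125) / (714/50)
  = 10.64 / 14.28 = 0.7451
  = 74.51%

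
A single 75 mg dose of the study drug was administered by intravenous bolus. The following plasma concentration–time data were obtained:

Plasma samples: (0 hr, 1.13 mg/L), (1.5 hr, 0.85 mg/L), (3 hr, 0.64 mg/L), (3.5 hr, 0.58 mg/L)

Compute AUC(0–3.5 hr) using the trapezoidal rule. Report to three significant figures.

AUC = 2.91 mg/L·hr

Trapezoidal AUC_0→3.5:
  [0→1.5]: (1.13+0.85)/2 × 1.5 = 1.485
  [1.5→3]: (0.85+0.64)/2 × 1.5 = 1.1175
  [3→3.5]: (0.64+0.58)/2 × 0.5 = 0.305
  Sum = 2.9075 mg/L·hr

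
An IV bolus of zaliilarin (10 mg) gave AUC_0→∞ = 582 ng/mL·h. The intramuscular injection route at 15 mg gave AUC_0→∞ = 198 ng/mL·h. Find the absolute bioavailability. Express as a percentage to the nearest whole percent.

F = 23%

F = (AUC_ev / D_ev) / (AUC_iv / D_iv)
  = (198/15) / (582/10)
  = 13.2 / 58.2 = 0.2268
  = 22.68%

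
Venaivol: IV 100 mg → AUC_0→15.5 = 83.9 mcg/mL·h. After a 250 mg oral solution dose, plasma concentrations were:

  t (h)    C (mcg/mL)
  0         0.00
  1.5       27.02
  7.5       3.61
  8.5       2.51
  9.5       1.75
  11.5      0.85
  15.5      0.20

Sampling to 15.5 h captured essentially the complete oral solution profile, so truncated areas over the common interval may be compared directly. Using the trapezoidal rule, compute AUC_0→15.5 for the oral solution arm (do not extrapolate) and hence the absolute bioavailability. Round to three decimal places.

Trapezoidal AUC_0→15.5 (oral solution):
  [0→1.5]: (0.00+27.02)/2 × 1.5 = 20.265
  [1.5→7.5]: (27.02+3.61)/2 × 6 = 91.89
  [7.5→8.5]: (3.61+2.51)/2 × 1 = 3.06
  [8.5→9.5]: (2.51+1.75)/2 × 1 = 2.13
  [9.5→11.5]: (1.75+0.85)/2 × 2 = 2.6
  [11.5→15.5]: (0.85+0.20)/2 × 4 = 2.1
  Sum = 122.045 mcg/mL·h
F = (AUC_ev/D_ev)/(AUC_iv/D_iv) = (122.045/250)/(83.9/100) = 0.48818/0.839 = 0.5819

F = 0.582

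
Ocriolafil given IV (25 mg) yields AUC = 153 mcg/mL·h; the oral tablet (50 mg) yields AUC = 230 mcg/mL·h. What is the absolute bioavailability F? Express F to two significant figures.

F = 0.75

F = (AUC_ev / D_ev) / (AUC_iv / D_iv)
  = (230/50) / (153/25)
  = 4.6 / 6.12 = 0.7516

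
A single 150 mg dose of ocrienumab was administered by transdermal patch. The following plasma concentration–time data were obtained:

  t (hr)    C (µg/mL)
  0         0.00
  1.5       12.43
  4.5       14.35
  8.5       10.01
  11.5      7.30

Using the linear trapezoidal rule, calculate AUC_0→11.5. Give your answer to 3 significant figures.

Trapezoidal AUC_0→11.5:
  [0→1.5]: (0.00+12.43)/2 × 1.5 = 9.3225
  [1.5→4.5]: (12.43+14.35)/2 × 3 = 40.17
  [4.5→8.5]: (14.35+10.01)/2 × 4 = 48.72
  [8.5→11.5]: (10.01+7.30)/2 × 3 = 25.965
  Sum = 124.1775 µg/mL·hr

AUC = 124 µg/mL·hr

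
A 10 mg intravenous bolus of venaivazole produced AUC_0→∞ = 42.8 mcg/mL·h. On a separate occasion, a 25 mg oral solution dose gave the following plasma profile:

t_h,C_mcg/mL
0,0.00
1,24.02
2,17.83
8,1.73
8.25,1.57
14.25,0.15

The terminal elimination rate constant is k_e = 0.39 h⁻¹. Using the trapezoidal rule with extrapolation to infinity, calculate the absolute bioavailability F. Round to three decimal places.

Trapezoidal AUC_0→14.25 (oral solution):
  [0→1]: (0.00+24.02)/2 × 1 = 12.01
  [1→2]: (24.02+17.83)/2 × 1 = 20.925
  [2→8]: (17.83+1.73)/2 × 6 = 58.68
  [8→8.25]: (1.73+1.57)/2 × 0.25 = 0.4125
  [8.25→14.25]: (1.57+0.15)/2 × 6 = 5.16
  Sum = 97.1875 mcg/mL·h
Tail: C_last/k_e = 0.15/0.39 = 0.385
AUC_0→∞ (oral solution) = 97.1875 + 0.385 = 97.5725 mcg/mL·h
F = (AUC_ev/D_ev)/(AUC_iv/D_iv) = (97.5725/25)/(42.8/10) = 3.9029/4.28 = 0.9119

F = 0.912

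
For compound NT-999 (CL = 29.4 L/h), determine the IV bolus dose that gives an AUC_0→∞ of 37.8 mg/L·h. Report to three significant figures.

Dose = 1110 mg

Dose_iv = CL × AUC_0→∞
     = 29.4 × 37.8 = 1111.32 mg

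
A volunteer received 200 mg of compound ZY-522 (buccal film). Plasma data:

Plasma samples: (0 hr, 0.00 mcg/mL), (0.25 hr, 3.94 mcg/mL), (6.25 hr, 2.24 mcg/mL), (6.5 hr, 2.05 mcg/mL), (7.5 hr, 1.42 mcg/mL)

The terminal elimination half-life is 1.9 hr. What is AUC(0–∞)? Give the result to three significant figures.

AUC = 25.2 mcg/mL·hr

Trapezoidal AUC_0→7.5:
  [0→0.25]: (0.00+3.94)/2 × 0.25 = 0.4925
  [0.25→6.25]: (3.94+2.24)/2 × 6 = 18.54
  [6.25→6.5]: (2.24+2.05)/2 × 0.25 = 0.53625
  [6.5→7.5]: (2.05+1.42)/2 × 1 = 1.735
  Sum = 21.30375 mcg/mL·hr
k_e = ln2 / t½ = 0.693147 / 1.9 = 0.3648 hr^-1
Extrapolated tail: C_last / k_e = 1.42 / 0.3648 = 3.893
AUC_0→∞ = 21.30375 + 3.893 = 25.19675 mcg/mL·hr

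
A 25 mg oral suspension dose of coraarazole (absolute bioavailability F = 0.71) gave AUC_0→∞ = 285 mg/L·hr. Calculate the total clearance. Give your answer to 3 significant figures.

CL = F × Dose / AUC_0→∞
   = 0.71 × 25 / 285 = 0.0622807 L/hr

CL = 0.0623 L/hr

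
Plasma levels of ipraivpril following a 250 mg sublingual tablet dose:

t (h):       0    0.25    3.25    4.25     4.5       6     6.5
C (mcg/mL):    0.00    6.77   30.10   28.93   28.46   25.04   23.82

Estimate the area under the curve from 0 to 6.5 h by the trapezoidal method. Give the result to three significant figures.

AUC = 145 mcg/mL·h

Trapezoidal AUC_0→6.5:
  [0→0.25]: (0.00+6.77)/2 × 0.25 = 0.84625
  [0.25→3.25]: (6.77+30.10)/2 × 3 = 55.305
  [3.25→4.25]: (30.10+28.93)/2 × 1 = 29.515
  [4.25→4.5]: (28.93+28.46)/2 × 0.25 = 7.17375
  [4.5→6]: (28.46+25.04)/2 × 1.5 = 40.125
  [6→6.5]: (25.04+23.82)/2 × 0.5 = 12.215
  Sum = 145.18 mcg/mL·h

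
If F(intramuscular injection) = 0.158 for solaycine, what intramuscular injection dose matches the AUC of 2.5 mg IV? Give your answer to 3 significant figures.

For equal systemic exposure: F × D_ev = D_iv
D_ev = D_iv / F = 2.5 / 0.158 = 15.8228 mg

D_intramuscular = 15.8 mg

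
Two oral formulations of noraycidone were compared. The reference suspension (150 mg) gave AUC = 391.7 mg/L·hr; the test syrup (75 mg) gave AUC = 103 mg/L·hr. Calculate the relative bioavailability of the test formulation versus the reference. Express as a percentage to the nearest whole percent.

F_rel = (AUC_test/D_test) / (AUC_ref/D_ref)
      = (103/75) / (391.7/150)
      = 1.37333 / 2.61133 = 0.5259 = 52.59%

F_rel = 53%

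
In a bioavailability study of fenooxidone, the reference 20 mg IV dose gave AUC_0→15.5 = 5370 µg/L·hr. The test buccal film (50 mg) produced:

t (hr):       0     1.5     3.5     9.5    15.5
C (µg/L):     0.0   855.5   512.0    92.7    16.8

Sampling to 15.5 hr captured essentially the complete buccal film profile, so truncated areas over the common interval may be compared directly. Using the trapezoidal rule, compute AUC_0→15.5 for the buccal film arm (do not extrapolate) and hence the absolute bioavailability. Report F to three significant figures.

Trapezoidal AUC_0→15.5 (buccal film):
  [0→1.5]: (0.0+855.5)/2 × 1.5 = 641.625
  [1.5→3.5]: (855.5+512.0)/2 × 2 = 1367.5
  [3.5→9.5]: (512.0+92.7)/2 × 6 = 1814.1
  [9.5→15.5]: (92.7+16.8)/2 × 6 = 328.5
  Sum = 4151.725 µg/L·hr
F = (AUC_ev/D_ev)/(AUC_iv/D_iv) = (4151.725/50)/(5370/20) = 83.0345/268.5 = 0.3093

F = 0.309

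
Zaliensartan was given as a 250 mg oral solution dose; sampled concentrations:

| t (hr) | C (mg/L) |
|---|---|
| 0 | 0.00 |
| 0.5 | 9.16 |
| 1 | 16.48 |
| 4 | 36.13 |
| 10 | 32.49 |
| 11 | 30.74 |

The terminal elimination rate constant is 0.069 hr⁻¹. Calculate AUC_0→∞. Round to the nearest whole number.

Trapezoidal AUC_0→11:
  [0→0.5]: (0.00+9.16)/2 × 0.5 = 2.29
  [0.5→1]: (9.16+16.48)/2 × 0.5 = 6.41
  [1→4]: (16.48+36.13)/2 × 3 = 78.915
  [4→10]: (36.13+32.49)/2 × 6 = 205.86
  [10→11]: (32.49+30.74)/2 × 1 = 31.615
  Sum = 325.09 mg/L·hr
Extrapolated tail: C_last / k_e = 30.74 / 0.069 = 445.507
AUC_0→∞ = 325.09 + 445.507 = 770.597 mg/L·hr

AUC = 771 mg/L·hr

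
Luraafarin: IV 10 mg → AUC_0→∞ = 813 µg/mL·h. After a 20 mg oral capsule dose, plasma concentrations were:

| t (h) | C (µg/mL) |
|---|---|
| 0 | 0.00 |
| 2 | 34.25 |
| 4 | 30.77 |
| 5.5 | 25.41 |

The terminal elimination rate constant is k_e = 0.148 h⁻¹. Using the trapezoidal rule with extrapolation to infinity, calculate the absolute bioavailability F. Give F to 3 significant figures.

Trapezoidal AUC_0→5.5 (oral capsule):
  [0→2]: (0.00+34.25)/2 × 2 = 34.25
  [2→4]: (34.25+30.77)/2 × 2 = 65.02
  [4→5.5]: (30.77+25.41)/2 × 1.5 = 42.135
  Sum = 141.405 µg/mL·h
Tail: C_last/k_e = 25.41/0.148 = 171.689
AUC_0→∞ (oral capsule) = 141.405 + 171.689 = 313.094 µg/mL·h
F = (AUC_ev/D_ev)/(AUC_iv/D_iv) = (313.094/20)/(813/10) = 15.6547/81.3 = 0.1926

F = 0.193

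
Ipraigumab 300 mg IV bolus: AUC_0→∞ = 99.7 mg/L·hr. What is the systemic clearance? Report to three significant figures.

CL = Dose_iv / AUC_0→∞
   = 300 / 99.7 = 3.00903 L/hr

CL = 3.01 L/hr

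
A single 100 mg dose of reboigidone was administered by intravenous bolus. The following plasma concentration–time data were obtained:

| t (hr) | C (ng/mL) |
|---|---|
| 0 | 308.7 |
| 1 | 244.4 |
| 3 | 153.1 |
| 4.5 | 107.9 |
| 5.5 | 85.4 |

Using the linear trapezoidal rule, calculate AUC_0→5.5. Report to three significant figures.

AUC = 966 ng/mL·hr

Trapezoidal AUC_0→5.5:
  [0→1]: (308.7+244.4)/2 × 1 = 276.55
  [1→3]: (244.4+153.1)/2 × 2 = 397.5
  [3→4.5]: (153.1+107.9)/2 × 1.5 = 195.75
  [4.5→5.5]: (107.9+85.4)/2 × 1 = 96.65
  Sum = 966.45 ng/mL·hr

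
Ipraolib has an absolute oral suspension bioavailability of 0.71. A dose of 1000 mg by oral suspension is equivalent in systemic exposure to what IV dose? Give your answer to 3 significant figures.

D_iv = 710 mg

Systemic exposure from an extravascular dose = F × D_ev, so the equivalent IV dose is F × D_ev.
D_iv = F × D_ev = 0.71 × 1000 = 710 mg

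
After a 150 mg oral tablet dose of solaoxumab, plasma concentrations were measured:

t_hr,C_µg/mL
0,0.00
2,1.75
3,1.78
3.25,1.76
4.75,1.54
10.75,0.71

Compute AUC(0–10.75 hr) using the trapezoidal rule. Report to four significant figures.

Trapezoidal AUC_0→10.75:
  [0→2]: (0.00+1.75)/2 × 2 = 1.75
  [2→3]: (1.75+1.78)/2 × 1 = 1.765
  [3→3.25]: (1.78+1.76)/2 × 0.25 = 0.4425
  [3.25→4.75]: (1.76+1.54)/2 × 1.5 = 2.475
  [4.75→10.75]: (1.54+0.71)/2 × 6 = 6.75
  Sum = 13.1825 µg/mL·hr

AUC = 13.18 µg/mL·hr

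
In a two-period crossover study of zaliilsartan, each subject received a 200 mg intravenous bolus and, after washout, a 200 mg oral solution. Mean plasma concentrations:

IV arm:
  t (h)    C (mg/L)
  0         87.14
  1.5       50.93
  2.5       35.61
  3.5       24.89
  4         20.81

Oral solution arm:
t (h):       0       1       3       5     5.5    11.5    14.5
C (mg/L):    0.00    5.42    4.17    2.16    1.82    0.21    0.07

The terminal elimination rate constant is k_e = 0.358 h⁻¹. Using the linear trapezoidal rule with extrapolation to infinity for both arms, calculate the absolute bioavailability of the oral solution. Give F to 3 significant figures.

Trapezoidal AUC_0→4 (IV):
  [0→1.5]: (87.14+50.93)/2 × 1.5 = 103.5525
  [1.5→2.5]: (50.93+35.61)/2 × 1 = 43.27
  [2.5→3.5]: (35.61+24.89)/2 × 1 = 30.25
  [3.5→4]: (24.89+20.81)/2 × 0.5 = 11.425
  Sum = 188.4975 mg/L·h
IV tail: 20.81/0.358 = 58.128; AUC_iv,0→∞ = 188.4975 + 58.128 = 246.6255 mg/L·h
Trapezoidal AUC_0→14.5 (oral solution):
  [0→1]: (0.00+5.42)/2 × 1 = 2.71
  [1→3]: (5.42+4.17)/2 × 2 = 9.59
  [3→5]: (4.17+2.16)/2 × 2 = 6.33
  [5→5.5]: (2.16+1.82)/2 × 0.5 = 0.995
  [5.5→11.5]: (1.82+0.21)/2 × 6 = 6.09
  [11.5→14.5]: (0.21+0.07)/2 × 3 = 0.42
  Sum = 26.135 mg/L·h
oral solution tail: 0.07/0.358 = 0.196; AUC_ev,0→∞ = 26.135 + 0.196 = 26.331 mg/L·h
F = (AUC_ev/D_ev)/(AUC_iv/D_iv) = (26.331/200)/(246.6255/200) = 0.131655/1.2331275 = 0.1068

F = 0.107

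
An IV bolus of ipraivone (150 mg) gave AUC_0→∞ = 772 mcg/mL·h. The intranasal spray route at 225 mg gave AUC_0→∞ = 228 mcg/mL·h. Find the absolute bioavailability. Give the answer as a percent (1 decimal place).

F = 19.7%

F = (AUC_ev / D_ev) / (AUC_iv / D_iv)
  = (228/225) / (772/150)
  = 1.01333 / 5.14667 = 0.1969
  = 19.69%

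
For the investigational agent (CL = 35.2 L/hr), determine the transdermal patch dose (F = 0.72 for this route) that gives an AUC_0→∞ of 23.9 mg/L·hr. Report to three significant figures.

Dose = CL × AUC_0→∞ / F
     = 35.2 × 23.9 / 0.72 = 1168.44 mg

Dose = 1170 mg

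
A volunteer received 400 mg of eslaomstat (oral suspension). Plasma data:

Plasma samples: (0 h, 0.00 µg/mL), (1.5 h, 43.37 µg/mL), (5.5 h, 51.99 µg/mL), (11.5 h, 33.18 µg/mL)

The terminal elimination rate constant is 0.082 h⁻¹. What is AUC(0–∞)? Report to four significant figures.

AUC = 883.4 µg/mL·h

Trapezoidal AUC_0→11.5:
  [0→1.5]: (0.00+43.37)/2 × 1.5 = 32.5275
  [1.5→5.5]: (43.37+51.99)/2 × 4 = 190.72
  [5.5→11.5]: (51.99+33.18)/2 × 6 = 255.51
  Sum = 478.7575 µg/mL·h
Extrapolated tail: C_last / k_e = 33.18 / 0.082 = 404.634
AUC_0→∞ = 478.7575 + 404.634 = 883.3915 µg/mL·h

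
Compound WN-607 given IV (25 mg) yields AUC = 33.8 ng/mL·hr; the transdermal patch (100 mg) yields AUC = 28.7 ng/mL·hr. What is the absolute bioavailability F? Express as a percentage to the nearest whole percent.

F = 21%

F = (AUC_ev / D_ev) / (AUC_iv / D_iv)
  = (28.7/100) / (33.8/25)
  = 0.287 / 1.352 = 0.2123
  = 21.23%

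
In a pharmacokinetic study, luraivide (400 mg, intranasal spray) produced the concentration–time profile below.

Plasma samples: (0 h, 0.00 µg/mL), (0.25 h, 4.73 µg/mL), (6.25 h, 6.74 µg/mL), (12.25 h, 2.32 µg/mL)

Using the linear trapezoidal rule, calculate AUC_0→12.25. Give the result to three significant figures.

Trapezoidal AUC_0→12.25:
  [0→0.25]: (0.00+4.73)/2 × 0.25 = 0.59125
  [0.25→6.25]: (4.73+6.74)/2 × 6 = 34.41
  [6.25→12.25]: (6.74+2.32)/2 × 6 = 27.18
  Sum = 62.18125 µg/mL·h

AUC = 62.2 µg/mL·h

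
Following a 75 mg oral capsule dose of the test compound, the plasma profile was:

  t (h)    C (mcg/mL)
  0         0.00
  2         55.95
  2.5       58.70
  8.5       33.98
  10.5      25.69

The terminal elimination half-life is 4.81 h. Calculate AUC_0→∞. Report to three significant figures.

Trapezoidal AUC_0→10.5:
  [0→2]: (0.00+55.95)/2 × 2 = 55.95
  [2→2.5]: (55.95+58.70)/2 × 0.5 = 28.6625
  [2.5→8.5]: (58.70+33.98)/2 × 6 = 278.04
  [8.5→10.5]: (33.98+25.69)/2 × 2 = 59.67
  Sum = 422.3225 mcg/mL·h
k_e = ln2 / t½ = 0.693147 / 4.81 = 0.1441 h^-1
Extrapolated tail: C_last / k_e = 25.69 / 0.1441 = 178.279
AUC_0→∞ = 422.3225 + 178.279 = 600.6015 mcg/mL·h

AUC = 601 mcg/mL·h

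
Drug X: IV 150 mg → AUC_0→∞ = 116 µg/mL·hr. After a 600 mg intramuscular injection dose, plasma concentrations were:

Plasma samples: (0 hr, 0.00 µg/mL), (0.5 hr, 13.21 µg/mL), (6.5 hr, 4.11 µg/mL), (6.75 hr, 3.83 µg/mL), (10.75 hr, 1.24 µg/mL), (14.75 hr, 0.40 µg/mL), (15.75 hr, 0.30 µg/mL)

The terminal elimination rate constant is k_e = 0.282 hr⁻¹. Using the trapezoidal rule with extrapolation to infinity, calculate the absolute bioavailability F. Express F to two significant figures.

F = 0.15

Trapezoidal AUC_0→15.75 (intramuscular injection):
  [0→0.5]: (0.00+13.21)/2 × 0.5 = 3.3025
  [0.5→6.5]: (13.21+4.11)/2 × 6 = 51.96
  [6.5→6.75]: (4.11+3.83)/2 × 0.25 = 0.9925
  [6.75→10.75]: (3.83+1.24)/2 × 4 = 10.14
  [10.75→14.75]: (1.24+0.40)/2 × 4 = 3.28
  [14.75→15.75]: (0.40+0.30)/2 × 1 = 0.35
  Sum = 70.025 µg/mL·hr
Tail: C_last/k_e = 0.30/0.282 = 1.064
AUC_0→∞ (intramuscular injection) = 70.025 + 1.064 = 71.089 µg/mL·hr
F = (AUC_ev/D_ev)/(AUC_iv/D_iv) = (71.089/600)/(116/150) = 0.118482/0.773333 = 0.1532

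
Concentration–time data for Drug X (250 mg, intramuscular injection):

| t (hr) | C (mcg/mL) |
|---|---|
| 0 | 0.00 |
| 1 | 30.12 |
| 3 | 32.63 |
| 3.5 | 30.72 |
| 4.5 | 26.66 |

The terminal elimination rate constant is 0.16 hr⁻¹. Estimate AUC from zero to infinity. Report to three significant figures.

Trapezoidal AUC_0→4.5:
  [0→1]: (0.00+30.12)/2 × 1 = 15.06
  [1→3]: (30.12+32.63)/2 × 2 = 62.75
  [3→3.5]: (32.63+30.72)/2 × 0.5 = 15.8375
  [3.5→4.5]: (30.72+26.66)/2 × 1 = 28.69
  Sum = 122.3375 mcg/mL·hr
Extrapolated tail: C_last / k_e = 26.66 / 0.16 = 166.625
AUC_0→∞ = 122.3375 + 166.625 = 288.9625 mcg/mL·hr

AUC = 289 mcg/mL·hr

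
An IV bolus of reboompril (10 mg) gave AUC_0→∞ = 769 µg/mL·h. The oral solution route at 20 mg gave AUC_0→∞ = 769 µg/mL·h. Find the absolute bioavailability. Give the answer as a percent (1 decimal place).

F = 50.0%

F = (AUC_ev / D_ev) / (AUC_iv / D_iv)
  = (769/20) / (769/10)
  = 38.45 / 76.9 = 0.5000
  = 50.00%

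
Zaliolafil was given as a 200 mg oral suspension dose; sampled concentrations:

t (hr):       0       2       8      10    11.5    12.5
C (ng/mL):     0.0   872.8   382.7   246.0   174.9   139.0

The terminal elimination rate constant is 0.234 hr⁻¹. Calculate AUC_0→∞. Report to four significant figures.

Trapezoidal AUC_0→12.5:
  [0→2]: (0.0+872.8)/2 × 2 = 872.8
  [2→8]: (872.8+382.7)/2 × 6 = 3766.5
  [8→10]: (382.7+246.0)/2 × 2 = 628.7
  [10→11.5]: (246.0+174.9)/2 × 1.5 = 315.675
  [11.5→12.5]: (174.9+139.0)/2 × 1 = 156.95
  Sum = 5740.625 ng/mL·hr
Extrapolated tail: C_last / k_e = 139.0 / 0.234 = 594.017
AUC_0→∞ = 5740.625 + 594.017 = 6334.642 ng/mL·hr

AUC = 6335 ng/mL·hr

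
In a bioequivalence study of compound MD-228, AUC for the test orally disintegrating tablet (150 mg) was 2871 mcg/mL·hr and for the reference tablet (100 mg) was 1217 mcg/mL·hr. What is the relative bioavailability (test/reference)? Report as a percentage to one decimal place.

F_rel = (AUC_test/D_test) / (AUC_ref/D_ref)
      = (2871/150) / (1217/100)
      = 19.14 / 12.17 = 1.5727 = 157.27%

F_rel = 157.3%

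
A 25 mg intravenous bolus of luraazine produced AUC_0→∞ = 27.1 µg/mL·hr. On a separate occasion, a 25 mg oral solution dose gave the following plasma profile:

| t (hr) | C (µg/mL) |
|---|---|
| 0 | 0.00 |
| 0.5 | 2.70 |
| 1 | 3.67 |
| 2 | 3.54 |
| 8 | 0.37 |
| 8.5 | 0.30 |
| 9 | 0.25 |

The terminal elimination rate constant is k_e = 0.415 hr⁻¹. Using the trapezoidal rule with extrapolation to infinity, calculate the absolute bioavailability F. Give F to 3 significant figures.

F = 0.683

Trapezoidal AUC_0→9 (oral solution):
  [0→0.5]: (0.00+2.70)/2 × 0.5 = 0.675
  [0.5→1]: (2.70+3.67)/2 × 0.5 = 1.5925
  [1→2]: (3.67+3.54)/2 × 1 = 3.605
  [2→8]: (3.54+0.37)/2 × 6 = 11.73
  [8→8.5]: (0.37+0.30)/2 × 0.5 = 0.1675
  [8.5→9]: (0.30+0.25)/2 × 0.5 = 0.1375
  Sum = 17.9075 µg/mL·hr
Tail: C_last/k_e = 0.25/0.415 = 0.602
AUC_0→∞ (oral solution) = 17.9075 + 0.602 = 18.5095 µg/mL·hr
F = (AUC_ev/D_ev)/(AUC_iv/D_iv) = (18.5095/25)/(27.1/25) = 0.74038/1.084 = 0.6830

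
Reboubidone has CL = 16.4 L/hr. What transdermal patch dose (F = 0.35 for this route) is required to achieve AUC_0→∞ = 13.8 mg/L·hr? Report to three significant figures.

Dose = 647 mg

Dose = CL × AUC_0→∞ / F
     = 16.4 × 13.8 / 0.35 = 646.629 mg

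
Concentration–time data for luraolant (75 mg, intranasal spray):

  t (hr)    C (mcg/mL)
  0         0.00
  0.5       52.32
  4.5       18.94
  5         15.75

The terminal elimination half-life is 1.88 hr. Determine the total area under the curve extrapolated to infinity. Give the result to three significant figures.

AUC = 207 mcg/mL·hr

Trapezoidal AUC_0→5:
  [0→0.5]: (0.00+52.32)/2 × 0.5 = 13.08
  [0.5→4.5]: (52.32+18.94)/2 × 4 = 142.52
  [4.5→5]: (18.94+15.75)/2 × 0.5 = 8.6725
  Sum = 164.2725 mcg/mL·hr
k_e = ln2 / t½ = 0.693147 / 1.88 = 0.3687 hr^-1
Extrapolated tail: C_last / k_e = 15.75 / 0.3687 = 42.718
AUC_0→∞ = 164.2725 + 42.718 = 206.9905 mcg/mL·hr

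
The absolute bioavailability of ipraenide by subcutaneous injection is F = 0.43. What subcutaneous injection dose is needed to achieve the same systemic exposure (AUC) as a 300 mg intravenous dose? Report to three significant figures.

D_subcutaneous = 698 mg

For equal systemic exposure: F × D_ev = D_iv
D_ev = D_iv / F = 300 / 0.43 = 697.674 mg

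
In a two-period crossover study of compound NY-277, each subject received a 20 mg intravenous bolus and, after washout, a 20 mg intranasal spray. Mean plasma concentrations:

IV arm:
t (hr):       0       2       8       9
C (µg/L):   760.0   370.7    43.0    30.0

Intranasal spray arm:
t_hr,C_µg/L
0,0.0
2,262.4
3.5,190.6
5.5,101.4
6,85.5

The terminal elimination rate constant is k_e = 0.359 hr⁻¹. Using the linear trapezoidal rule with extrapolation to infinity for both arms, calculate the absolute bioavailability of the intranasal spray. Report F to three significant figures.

Trapezoidal AUC_0→9 (IV):
  [0→2]: (760.0+370.7)/2 × 2 = 1130.7
  [2→8]: (370.7+43.0)/2 × 6 = 1241.1
  [8→9]: (43.0+30.0)/2 × 1 = 36.5
  Sum = 2408.3 µg/L·hr
IV tail: 30.0/0.359 = 83.565; AUC_iv,0→∞ = 2408.3 + 83.565 = 2491.865 µg/L·hr
Trapezoidal AUC_0→6 (intranasal spray):
  [0→2]: (0.0+262.4)/2 × 2 = 262.4
  [2→3.5]: (262.4+190.6)/2 × 1.5 = 339.75
  [3.5→5.5]: (190.6+101.4)/2 × 2 = 292.0
  [5.5→6]: (101.4+85.5)/2 × 0.5 = 46.725
  Sum = 940.875 µg/L·hr
intranasal spray tail: 85.5/0.359 = 238.162; AUC_ev,0→∞ = 940.875 + 238.162 = 1179.037 µg/L·hr
F = (AUC_ev/D_ev)/(AUC_iv/D_iv) = (1179.037/20)/(2491.865/20) = 58.95185/124.59325 = 0.4732

F = 0.473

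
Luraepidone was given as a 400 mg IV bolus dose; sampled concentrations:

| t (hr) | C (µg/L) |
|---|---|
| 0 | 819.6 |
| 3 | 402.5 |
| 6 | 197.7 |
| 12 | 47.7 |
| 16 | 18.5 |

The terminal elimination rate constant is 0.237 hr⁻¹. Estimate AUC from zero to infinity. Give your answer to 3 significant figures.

AUC = 3680 µg/L·hr

Trapezoidal AUC_0→16:
  [0→3]: (819.6+402.5)/2 × 3 = 1833.15
  [3→6]: (402.5+197.7)/2 × 3 = 900.3
  [6→12]: (197.7+47.7)/2 × 6 = 736.2
  [12→16]: (47.7+18.5)/2 × 4 = 132.4
  Sum = 3602.05 µg/L·hr
Extrapolated tail: C_last / k_e = 18.5 / 0.237 = 78.059
AUC_0→∞ = 3602.05 + 78.059 = 3680.109 µg/L·hr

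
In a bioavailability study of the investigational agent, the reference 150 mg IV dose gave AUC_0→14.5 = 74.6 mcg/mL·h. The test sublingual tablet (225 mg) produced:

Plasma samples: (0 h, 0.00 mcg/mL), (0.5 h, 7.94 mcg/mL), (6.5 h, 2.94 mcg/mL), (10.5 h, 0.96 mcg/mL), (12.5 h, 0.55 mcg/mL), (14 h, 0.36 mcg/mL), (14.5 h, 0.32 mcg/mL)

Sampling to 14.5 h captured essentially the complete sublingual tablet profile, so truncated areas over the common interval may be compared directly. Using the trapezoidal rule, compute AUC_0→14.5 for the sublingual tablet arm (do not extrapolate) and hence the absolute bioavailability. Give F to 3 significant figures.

F = 0.400

Trapezoidal AUC_0→14.5 (sublingual tablet):
  [0→0.5]: (0.00+7.94)/2 × 0.5 = 1.985
  [0.5→6.5]: (7.94+2.94)/2 × 6 = 32.64
  [6.5→10.5]: (2.94+0.96)/2 × 4 = 7.8
  [10.5→12.5]: (0.96+0.55)/2 × 2 = 1.51
  [12.5→14]: (0.55+0.36)/2 × 1.5 = 0.6825
  [14→14.5]: (0.36+0.32)/2 × 0.5 = 0.17
  Sum = 44.7875 mcg/mL·h
F = (AUC_ev/D_ev)/(AUC_iv/D_iv) = (44.7875/225)/(74.6/150) = 0.199056/0.497333 = 0.4002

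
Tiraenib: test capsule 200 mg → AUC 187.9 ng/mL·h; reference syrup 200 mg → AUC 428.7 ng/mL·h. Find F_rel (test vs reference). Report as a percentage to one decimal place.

F_rel = 43.8%

F_rel = (AUC_test/D_test) / (AUC_ref/D_ref)
      = (187.9/200) / (428.7/200)
      = 0.9395 / 2.1435 = 0.4383 = 43.83%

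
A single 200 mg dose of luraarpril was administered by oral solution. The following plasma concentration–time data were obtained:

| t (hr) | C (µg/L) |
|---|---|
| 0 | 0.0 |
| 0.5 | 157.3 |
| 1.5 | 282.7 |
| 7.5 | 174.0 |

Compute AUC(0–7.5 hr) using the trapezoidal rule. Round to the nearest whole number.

AUC = 1629 µg/L·hr

Trapezoidal AUC_0→7.5:
  [0→0.5]: (0.0+157.3)/2 × 0.5 = 39.325
  [0.5→1.5]: (157.3+282.7)/2 × 1 = 220.0
  [1.5→7.5]: (282.7+174.0)/2 × 6 = 1370.1
  Sum = 1629.425 µg/L·hr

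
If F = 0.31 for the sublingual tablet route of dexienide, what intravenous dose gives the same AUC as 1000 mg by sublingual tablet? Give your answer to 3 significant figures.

D_iv = 310 mg

Systemic exposure from an extravascular dose = F × D_ev, so the equivalent IV dose is F × D_ev.
D_iv = F × D_ev = 0.31 × 1000 = 310 mg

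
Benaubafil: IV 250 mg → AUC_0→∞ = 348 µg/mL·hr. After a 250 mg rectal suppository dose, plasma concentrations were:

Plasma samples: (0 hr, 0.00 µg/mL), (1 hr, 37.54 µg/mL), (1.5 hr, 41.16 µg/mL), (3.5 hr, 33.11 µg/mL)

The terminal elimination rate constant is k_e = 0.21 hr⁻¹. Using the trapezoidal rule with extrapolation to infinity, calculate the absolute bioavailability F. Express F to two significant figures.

Trapezoidal AUC_0→3.5 (rectal suppository):
  [0→1]: (0.00+37.54)/2 × 1 = 18.77
  [1→1.5]: (37.54+41.16)/2 × 0.5 = 19.675
  [1.5→3.5]: (41.16+33.11)/2 × 2 = 74.27
  Sum = 112.715 µg/mL·hr
Tail: C_last/k_e = 33.11/0.21 = 157.667
AUC_0→∞ (rectal suppository) = 112.715 + 157.667 = 270.382 µg/mL·hr
F = (AUC_ev/D_ev)/(AUC_iv/D_iv) = (270.382/250)/(348/250) = 1.081528/1.392 = 0.7770

F = 0.78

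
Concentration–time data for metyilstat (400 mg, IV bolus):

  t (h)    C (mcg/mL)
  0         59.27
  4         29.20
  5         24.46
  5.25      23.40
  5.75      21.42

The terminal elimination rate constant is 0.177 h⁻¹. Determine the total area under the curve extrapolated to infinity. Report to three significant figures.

AUC = 342 mcg/mL·h

Trapezoidal AUC_0→5.75:
  [0→4]: (59.27+29.20)/2 × 4 = 176.94
  [4→5]: (29.20+24.46)/2 × 1 = 26.83
  [5→5.25]: (24.46+23.40)/2 × 0.25 = 5.9825
  [5.25→5.75]: (23.40+21.42)/2 × 0.5 = 11.205
  Sum = 220.9575 mcg/mL·h
Extrapolated tail: C_last / k_e = 21.42 / 0.177 = 121.017
AUC_0→∞ = 220.9575 + 121.017 = 341.9745 mcg/mL·h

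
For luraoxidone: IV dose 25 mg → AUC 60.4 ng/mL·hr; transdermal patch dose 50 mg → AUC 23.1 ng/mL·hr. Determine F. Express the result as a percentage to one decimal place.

F = 19.1%

F = (AUC_ev / D_ev) / (AUC_iv / D_iv)
  = (23.1/50) / (60.4/25)
  = 0.462 / 2.416 = 0.1912
  = 19.12%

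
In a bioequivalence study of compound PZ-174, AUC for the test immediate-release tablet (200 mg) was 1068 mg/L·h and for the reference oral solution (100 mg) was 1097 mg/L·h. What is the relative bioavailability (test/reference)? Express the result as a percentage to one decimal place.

F_rel = (AUC_test/D_test) / (AUC_ref/D_ref)
      = (1068/200) / (1097/100)
      = 5.34 / 10.97 = 0.4868 = 48.68%

F_rel = 48.7%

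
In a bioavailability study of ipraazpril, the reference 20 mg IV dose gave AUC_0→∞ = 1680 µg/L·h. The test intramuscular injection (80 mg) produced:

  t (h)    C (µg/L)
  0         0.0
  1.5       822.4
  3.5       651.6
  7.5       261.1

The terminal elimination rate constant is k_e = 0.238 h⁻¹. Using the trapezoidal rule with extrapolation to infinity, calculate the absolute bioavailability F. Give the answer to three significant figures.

F = 0.746

Trapezoidal AUC_0→7.5 (intramuscular injection):
  [0→1.5]: (0.0+822.4)/2 × 1.5 = 616.8
  [1.5→3.5]: (822.4+651.6)/2 × 2 = 1474.0
  [3.5→7.5]: (651.6+261.1)/2 × 4 = 1825.4
  Sum = 3916.2 µg/L·h
Tail: C_last/k_e = 261.1/0.238 = 1097.059
AUC_0→∞ (intramuscular injection) = 3916.2 + 1097.059 = 5013.259 µg/L·h
F = (AUC_ev/D_ev)/(AUC_iv/D_iv) = (5013.259/80)/(1680/20) = 62.6657/84 = 0.7460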